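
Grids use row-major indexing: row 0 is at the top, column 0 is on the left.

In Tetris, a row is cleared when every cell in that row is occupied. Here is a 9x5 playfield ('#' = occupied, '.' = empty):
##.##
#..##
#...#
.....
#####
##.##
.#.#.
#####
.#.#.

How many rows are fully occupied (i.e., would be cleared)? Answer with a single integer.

Answer: 2

Derivation:
Check each row:
  row 0: 1 empty cell -> not full
  row 1: 2 empty cells -> not full
  row 2: 3 empty cells -> not full
  row 3: 5 empty cells -> not full
  row 4: 0 empty cells -> FULL (clear)
  row 5: 1 empty cell -> not full
  row 6: 3 empty cells -> not full
  row 7: 0 empty cells -> FULL (clear)
  row 8: 3 empty cells -> not full
Total rows cleared: 2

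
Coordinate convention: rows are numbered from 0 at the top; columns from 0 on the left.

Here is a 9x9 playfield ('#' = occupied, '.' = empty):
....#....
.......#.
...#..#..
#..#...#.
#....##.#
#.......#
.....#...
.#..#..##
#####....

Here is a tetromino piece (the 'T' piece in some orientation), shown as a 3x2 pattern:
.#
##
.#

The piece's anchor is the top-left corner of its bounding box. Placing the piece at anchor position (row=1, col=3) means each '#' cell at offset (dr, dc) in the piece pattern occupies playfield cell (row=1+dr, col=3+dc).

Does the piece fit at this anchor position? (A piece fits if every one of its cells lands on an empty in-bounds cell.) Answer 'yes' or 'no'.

Answer: no

Derivation:
Check each piece cell at anchor (1, 3):
  offset (0,1) -> (1,4): empty -> OK
  offset (1,0) -> (2,3): occupied ('#') -> FAIL
  offset (1,1) -> (2,4): empty -> OK
  offset (2,1) -> (3,4): empty -> OK
All cells valid: no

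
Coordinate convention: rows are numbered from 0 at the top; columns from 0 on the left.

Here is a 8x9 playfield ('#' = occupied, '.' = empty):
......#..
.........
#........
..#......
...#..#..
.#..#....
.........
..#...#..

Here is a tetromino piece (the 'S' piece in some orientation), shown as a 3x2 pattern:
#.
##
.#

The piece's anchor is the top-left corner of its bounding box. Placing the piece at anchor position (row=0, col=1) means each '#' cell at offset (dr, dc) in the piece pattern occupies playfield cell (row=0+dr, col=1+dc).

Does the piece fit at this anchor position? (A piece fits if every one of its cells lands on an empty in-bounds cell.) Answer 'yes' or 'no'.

Answer: yes

Derivation:
Check each piece cell at anchor (0, 1):
  offset (0,0) -> (0,1): empty -> OK
  offset (1,0) -> (1,1): empty -> OK
  offset (1,1) -> (1,2): empty -> OK
  offset (2,1) -> (2,2): empty -> OK
All cells valid: yes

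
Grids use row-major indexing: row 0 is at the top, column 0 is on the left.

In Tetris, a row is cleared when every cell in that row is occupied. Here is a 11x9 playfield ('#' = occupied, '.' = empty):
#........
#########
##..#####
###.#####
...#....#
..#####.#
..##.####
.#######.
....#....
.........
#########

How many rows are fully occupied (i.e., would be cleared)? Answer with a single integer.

Check each row:
  row 0: 8 empty cells -> not full
  row 1: 0 empty cells -> FULL (clear)
  row 2: 2 empty cells -> not full
  row 3: 1 empty cell -> not full
  row 4: 7 empty cells -> not full
  row 5: 3 empty cells -> not full
  row 6: 3 empty cells -> not full
  row 7: 2 empty cells -> not full
  row 8: 8 empty cells -> not full
  row 9: 9 empty cells -> not full
  row 10: 0 empty cells -> FULL (clear)
Total rows cleared: 2

Answer: 2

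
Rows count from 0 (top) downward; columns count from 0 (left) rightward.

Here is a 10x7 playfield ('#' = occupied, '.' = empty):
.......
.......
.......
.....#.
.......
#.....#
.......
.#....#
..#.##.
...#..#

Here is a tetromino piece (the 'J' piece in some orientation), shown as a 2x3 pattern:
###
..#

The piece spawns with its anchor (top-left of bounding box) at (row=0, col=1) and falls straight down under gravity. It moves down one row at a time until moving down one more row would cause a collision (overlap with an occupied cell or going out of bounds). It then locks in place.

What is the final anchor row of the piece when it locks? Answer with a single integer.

Spawn at (row=0, col=1). Try each row:
  row 0: fits
  row 1: fits
  row 2: fits
  row 3: fits
  row 4: fits
  row 5: fits
  row 6: fits
  row 7: blocked -> lock at row 6

Answer: 6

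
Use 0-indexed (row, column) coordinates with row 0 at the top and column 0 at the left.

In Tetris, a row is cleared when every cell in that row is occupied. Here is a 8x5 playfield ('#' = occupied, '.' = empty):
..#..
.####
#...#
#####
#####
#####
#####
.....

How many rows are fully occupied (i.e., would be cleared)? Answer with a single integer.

Check each row:
  row 0: 4 empty cells -> not full
  row 1: 1 empty cell -> not full
  row 2: 3 empty cells -> not full
  row 3: 0 empty cells -> FULL (clear)
  row 4: 0 empty cells -> FULL (clear)
  row 5: 0 empty cells -> FULL (clear)
  row 6: 0 empty cells -> FULL (clear)
  row 7: 5 empty cells -> not full
Total rows cleared: 4

Answer: 4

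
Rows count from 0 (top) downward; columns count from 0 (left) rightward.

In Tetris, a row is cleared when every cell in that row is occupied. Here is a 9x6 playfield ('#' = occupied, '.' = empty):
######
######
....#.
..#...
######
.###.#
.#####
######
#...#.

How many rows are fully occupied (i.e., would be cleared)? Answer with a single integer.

Check each row:
  row 0: 0 empty cells -> FULL (clear)
  row 1: 0 empty cells -> FULL (clear)
  row 2: 5 empty cells -> not full
  row 3: 5 empty cells -> not full
  row 4: 0 empty cells -> FULL (clear)
  row 5: 2 empty cells -> not full
  row 6: 1 empty cell -> not full
  row 7: 0 empty cells -> FULL (clear)
  row 8: 4 empty cells -> not full
Total rows cleared: 4

Answer: 4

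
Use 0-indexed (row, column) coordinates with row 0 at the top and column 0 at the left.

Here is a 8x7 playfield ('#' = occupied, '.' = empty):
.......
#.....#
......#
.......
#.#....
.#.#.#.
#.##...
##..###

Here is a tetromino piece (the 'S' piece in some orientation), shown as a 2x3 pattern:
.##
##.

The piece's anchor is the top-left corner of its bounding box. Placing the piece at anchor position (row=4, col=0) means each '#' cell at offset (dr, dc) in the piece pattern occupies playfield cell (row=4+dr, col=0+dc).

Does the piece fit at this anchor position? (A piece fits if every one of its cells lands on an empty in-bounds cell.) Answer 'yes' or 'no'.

Answer: no

Derivation:
Check each piece cell at anchor (4, 0):
  offset (0,1) -> (4,1): empty -> OK
  offset (0,2) -> (4,2): occupied ('#') -> FAIL
  offset (1,0) -> (5,0): empty -> OK
  offset (1,1) -> (5,1): occupied ('#') -> FAIL
All cells valid: no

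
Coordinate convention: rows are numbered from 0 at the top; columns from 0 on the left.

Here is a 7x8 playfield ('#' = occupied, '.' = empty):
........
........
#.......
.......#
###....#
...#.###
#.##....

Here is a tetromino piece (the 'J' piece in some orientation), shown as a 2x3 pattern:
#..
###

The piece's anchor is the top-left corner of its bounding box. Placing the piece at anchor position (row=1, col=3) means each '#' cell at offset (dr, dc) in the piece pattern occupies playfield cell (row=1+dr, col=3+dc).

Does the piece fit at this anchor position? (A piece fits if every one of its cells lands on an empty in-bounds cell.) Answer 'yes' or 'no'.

Check each piece cell at anchor (1, 3):
  offset (0,0) -> (1,3): empty -> OK
  offset (1,0) -> (2,3): empty -> OK
  offset (1,1) -> (2,4): empty -> OK
  offset (1,2) -> (2,5): empty -> OK
All cells valid: yes

Answer: yes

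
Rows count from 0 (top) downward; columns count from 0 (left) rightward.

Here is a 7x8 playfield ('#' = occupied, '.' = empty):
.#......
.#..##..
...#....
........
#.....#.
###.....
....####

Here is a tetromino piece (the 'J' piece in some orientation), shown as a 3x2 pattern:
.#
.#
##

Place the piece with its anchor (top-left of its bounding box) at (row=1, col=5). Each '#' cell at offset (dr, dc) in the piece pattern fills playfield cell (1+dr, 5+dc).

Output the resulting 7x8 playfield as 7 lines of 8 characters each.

Answer: .#......
.#..###.
...#..#.
.....##.
#.....#.
###.....
....####

Derivation:
Fill (1+0,5+1) = (1,6)
Fill (1+1,5+1) = (2,6)
Fill (1+2,5+0) = (3,5)
Fill (1+2,5+1) = (3,6)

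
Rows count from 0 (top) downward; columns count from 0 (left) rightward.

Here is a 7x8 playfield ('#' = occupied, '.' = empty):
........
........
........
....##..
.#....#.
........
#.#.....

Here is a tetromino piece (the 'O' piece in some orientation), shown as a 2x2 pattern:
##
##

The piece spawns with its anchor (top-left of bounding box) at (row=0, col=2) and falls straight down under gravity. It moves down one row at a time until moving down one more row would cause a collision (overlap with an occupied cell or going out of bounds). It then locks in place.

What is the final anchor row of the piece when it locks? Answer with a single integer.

Spawn at (row=0, col=2). Try each row:
  row 0: fits
  row 1: fits
  row 2: fits
  row 3: fits
  row 4: fits
  row 5: blocked -> lock at row 4

Answer: 4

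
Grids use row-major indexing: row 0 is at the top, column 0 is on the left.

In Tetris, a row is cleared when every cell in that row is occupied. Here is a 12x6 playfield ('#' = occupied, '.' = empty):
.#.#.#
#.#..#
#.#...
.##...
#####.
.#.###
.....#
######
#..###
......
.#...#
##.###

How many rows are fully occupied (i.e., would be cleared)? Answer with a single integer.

Check each row:
  row 0: 3 empty cells -> not full
  row 1: 3 empty cells -> not full
  row 2: 4 empty cells -> not full
  row 3: 4 empty cells -> not full
  row 4: 1 empty cell -> not full
  row 5: 2 empty cells -> not full
  row 6: 5 empty cells -> not full
  row 7: 0 empty cells -> FULL (clear)
  row 8: 2 empty cells -> not full
  row 9: 6 empty cells -> not full
  row 10: 4 empty cells -> not full
  row 11: 1 empty cell -> not full
Total rows cleared: 1

Answer: 1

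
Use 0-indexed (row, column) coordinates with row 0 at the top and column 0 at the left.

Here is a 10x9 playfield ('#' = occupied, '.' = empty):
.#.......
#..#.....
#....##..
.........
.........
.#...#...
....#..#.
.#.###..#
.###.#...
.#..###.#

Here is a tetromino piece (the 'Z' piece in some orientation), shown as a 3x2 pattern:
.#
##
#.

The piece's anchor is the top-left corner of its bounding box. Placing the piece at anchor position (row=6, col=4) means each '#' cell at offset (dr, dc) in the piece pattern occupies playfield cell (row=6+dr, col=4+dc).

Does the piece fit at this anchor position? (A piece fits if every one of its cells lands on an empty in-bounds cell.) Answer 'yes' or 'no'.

Check each piece cell at anchor (6, 4):
  offset (0,1) -> (6,5): empty -> OK
  offset (1,0) -> (7,4): occupied ('#') -> FAIL
  offset (1,1) -> (7,5): occupied ('#') -> FAIL
  offset (2,0) -> (8,4): empty -> OK
All cells valid: no

Answer: no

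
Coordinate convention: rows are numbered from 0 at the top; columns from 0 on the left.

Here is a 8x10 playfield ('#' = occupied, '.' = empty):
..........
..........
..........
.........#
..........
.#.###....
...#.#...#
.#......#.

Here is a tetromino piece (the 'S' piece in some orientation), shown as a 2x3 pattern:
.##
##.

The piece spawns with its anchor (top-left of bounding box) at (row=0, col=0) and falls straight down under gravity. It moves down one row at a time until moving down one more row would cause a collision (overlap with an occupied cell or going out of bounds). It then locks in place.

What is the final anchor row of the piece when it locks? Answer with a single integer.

Answer: 3

Derivation:
Spawn at (row=0, col=0). Try each row:
  row 0: fits
  row 1: fits
  row 2: fits
  row 3: fits
  row 4: blocked -> lock at row 3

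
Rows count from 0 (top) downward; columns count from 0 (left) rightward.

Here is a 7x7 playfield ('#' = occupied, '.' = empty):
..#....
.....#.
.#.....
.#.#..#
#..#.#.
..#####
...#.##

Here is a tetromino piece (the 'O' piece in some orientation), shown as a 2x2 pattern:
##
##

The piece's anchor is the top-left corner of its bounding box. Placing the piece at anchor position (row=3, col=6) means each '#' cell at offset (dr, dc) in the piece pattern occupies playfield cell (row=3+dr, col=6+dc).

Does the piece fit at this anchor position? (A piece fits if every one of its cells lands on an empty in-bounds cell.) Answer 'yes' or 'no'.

Check each piece cell at anchor (3, 6):
  offset (0,0) -> (3,6): occupied ('#') -> FAIL
  offset (0,1) -> (3,7): out of bounds -> FAIL
  offset (1,0) -> (4,6): empty -> OK
  offset (1,1) -> (4,7): out of bounds -> FAIL
All cells valid: no

Answer: no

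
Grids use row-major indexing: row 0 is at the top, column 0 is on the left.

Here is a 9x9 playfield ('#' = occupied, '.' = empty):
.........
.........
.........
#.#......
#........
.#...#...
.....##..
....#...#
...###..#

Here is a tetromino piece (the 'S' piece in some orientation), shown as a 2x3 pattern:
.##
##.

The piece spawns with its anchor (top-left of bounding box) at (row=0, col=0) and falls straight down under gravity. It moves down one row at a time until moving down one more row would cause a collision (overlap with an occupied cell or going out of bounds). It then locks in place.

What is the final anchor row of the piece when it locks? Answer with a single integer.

Spawn at (row=0, col=0). Try each row:
  row 0: fits
  row 1: fits
  row 2: blocked -> lock at row 1

Answer: 1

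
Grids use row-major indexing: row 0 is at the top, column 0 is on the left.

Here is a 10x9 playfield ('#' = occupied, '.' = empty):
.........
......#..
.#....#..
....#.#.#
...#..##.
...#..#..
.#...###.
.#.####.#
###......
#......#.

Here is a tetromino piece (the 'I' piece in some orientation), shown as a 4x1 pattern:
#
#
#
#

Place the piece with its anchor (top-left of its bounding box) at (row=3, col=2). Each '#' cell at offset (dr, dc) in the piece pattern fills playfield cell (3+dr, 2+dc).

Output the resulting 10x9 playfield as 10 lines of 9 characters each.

Answer: .........
......#..
.#....#..
..#.#.#.#
..##..##.
..##..#..
.##..###.
.#.####.#
###......
#......#.

Derivation:
Fill (3+0,2+0) = (3,2)
Fill (3+1,2+0) = (4,2)
Fill (3+2,2+0) = (5,2)
Fill (3+3,2+0) = (6,2)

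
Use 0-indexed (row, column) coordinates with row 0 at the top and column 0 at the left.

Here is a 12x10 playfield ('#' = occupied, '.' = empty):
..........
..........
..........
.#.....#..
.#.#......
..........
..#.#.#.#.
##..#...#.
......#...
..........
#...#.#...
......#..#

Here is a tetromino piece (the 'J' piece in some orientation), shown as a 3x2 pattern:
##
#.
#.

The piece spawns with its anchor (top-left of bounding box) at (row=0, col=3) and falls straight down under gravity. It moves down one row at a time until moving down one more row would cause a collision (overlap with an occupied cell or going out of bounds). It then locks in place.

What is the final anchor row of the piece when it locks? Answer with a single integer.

Answer: 1

Derivation:
Spawn at (row=0, col=3). Try each row:
  row 0: fits
  row 1: fits
  row 2: blocked -> lock at row 1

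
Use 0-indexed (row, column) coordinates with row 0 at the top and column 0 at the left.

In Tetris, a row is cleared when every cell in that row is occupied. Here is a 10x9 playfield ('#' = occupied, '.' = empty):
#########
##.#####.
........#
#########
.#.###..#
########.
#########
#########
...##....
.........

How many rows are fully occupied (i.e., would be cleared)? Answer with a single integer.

Check each row:
  row 0: 0 empty cells -> FULL (clear)
  row 1: 2 empty cells -> not full
  row 2: 8 empty cells -> not full
  row 3: 0 empty cells -> FULL (clear)
  row 4: 4 empty cells -> not full
  row 5: 1 empty cell -> not full
  row 6: 0 empty cells -> FULL (clear)
  row 7: 0 empty cells -> FULL (clear)
  row 8: 7 empty cells -> not full
  row 9: 9 empty cells -> not full
Total rows cleared: 4

Answer: 4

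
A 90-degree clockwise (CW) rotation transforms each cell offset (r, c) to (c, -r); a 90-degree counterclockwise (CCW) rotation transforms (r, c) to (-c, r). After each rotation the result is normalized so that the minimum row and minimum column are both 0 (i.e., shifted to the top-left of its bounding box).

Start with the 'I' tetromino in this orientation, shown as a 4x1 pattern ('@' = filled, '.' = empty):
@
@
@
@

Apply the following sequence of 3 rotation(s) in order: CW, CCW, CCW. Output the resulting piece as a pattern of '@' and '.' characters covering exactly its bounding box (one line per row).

Start:
@
@
@
@
After rotation 1 (CW):
@@@@
After rotation 2 (CCW):
@
@
@
@
After rotation 3 (CCW):
@@@@

Answer: @@@@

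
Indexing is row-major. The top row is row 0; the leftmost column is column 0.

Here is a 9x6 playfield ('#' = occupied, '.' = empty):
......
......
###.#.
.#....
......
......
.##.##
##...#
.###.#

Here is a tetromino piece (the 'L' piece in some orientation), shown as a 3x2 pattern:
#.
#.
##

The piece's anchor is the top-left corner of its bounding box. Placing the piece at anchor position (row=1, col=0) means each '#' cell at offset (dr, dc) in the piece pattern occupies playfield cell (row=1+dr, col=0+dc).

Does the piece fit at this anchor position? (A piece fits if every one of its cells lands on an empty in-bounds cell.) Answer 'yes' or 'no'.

Answer: no

Derivation:
Check each piece cell at anchor (1, 0):
  offset (0,0) -> (1,0): empty -> OK
  offset (1,0) -> (2,0): occupied ('#') -> FAIL
  offset (2,0) -> (3,0): empty -> OK
  offset (2,1) -> (3,1): occupied ('#') -> FAIL
All cells valid: no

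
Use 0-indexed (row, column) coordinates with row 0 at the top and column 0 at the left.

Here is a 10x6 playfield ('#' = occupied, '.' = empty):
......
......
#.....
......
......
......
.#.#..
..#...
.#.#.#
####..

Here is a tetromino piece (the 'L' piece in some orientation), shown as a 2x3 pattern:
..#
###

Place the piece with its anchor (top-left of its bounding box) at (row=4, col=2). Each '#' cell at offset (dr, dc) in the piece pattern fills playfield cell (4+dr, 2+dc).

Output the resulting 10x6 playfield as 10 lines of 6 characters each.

Fill (4+0,2+2) = (4,4)
Fill (4+1,2+0) = (5,2)
Fill (4+1,2+1) = (5,3)
Fill (4+1,2+2) = (5,4)

Answer: ......
......
#.....
......
....#.
..###.
.#.#..
..#...
.#.#.#
####..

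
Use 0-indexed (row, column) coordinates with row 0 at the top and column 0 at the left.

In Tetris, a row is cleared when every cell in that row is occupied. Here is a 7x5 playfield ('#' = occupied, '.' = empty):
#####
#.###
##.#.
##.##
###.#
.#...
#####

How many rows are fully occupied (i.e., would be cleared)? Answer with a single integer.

Answer: 2

Derivation:
Check each row:
  row 0: 0 empty cells -> FULL (clear)
  row 1: 1 empty cell -> not full
  row 2: 2 empty cells -> not full
  row 3: 1 empty cell -> not full
  row 4: 1 empty cell -> not full
  row 5: 4 empty cells -> not full
  row 6: 0 empty cells -> FULL (clear)
Total rows cleared: 2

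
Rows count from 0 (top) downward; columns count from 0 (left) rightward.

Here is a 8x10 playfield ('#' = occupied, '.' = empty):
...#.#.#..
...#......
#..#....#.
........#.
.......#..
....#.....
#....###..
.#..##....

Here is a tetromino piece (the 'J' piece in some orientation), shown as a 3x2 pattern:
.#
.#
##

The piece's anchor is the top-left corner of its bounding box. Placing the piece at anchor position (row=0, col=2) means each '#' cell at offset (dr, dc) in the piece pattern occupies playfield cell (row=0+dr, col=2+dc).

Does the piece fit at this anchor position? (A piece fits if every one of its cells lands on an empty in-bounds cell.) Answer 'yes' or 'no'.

Answer: no

Derivation:
Check each piece cell at anchor (0, 2):
  offset (0,1) -> (0,3): occupied ('#') -> FAIL
  offset (1,1) -> (1,3): occupied ('#') -> FAIL
  offset (2,0) -> (2,2): empty -> OK
  offset (2,1) -> (2,3): occupied ('#') -> FAIL
All cells valid: no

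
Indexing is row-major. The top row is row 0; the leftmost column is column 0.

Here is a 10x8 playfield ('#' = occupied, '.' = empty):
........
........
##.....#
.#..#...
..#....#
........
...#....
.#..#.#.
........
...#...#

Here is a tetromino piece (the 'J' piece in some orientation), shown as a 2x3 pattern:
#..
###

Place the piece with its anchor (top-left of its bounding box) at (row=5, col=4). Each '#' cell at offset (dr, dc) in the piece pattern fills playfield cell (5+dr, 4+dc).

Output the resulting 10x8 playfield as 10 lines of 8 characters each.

Fill (5+0,4+0) = (5,4)
Fill (5+1,4+0) = (6,4)
Fill (5+1,4+1) = (6,5)
Fill (5+1,4+2) = (6,6)

Answer: ........
........
##.....#
.#..#...
..#....#
....#...
...####.
.#..#.#.
........
...#...#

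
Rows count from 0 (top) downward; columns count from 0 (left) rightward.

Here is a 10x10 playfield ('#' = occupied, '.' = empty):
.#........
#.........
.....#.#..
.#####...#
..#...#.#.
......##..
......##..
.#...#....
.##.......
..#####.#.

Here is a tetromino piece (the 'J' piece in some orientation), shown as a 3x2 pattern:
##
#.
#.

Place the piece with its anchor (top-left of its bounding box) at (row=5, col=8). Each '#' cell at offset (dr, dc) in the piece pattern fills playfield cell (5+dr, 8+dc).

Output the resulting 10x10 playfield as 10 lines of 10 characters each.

Fill (5+0,8+0) = (5,8)
Fill (5+0,8+1) = (5,9)
Fill (5+1,8+0) = (6,8)
Fill (5+2,8+0) = (7,8)

Answer: .#........
#.........
.....#.#..
.#####...#
..#...#.#.
......####
......###.
.#...#..#.
.##.......
..#####.#.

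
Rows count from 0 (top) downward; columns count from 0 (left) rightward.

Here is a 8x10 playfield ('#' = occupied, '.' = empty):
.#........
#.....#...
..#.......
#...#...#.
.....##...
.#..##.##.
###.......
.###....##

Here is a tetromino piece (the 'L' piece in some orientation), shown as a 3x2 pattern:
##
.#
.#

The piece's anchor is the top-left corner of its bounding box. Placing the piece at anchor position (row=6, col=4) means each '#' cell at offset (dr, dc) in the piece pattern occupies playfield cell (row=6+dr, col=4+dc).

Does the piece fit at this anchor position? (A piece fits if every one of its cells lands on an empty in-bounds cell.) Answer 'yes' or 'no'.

Answer: no

Derivation:
Check each piece cell at anchor (6, 4):
  offset (0,0) -> (6,4): empty -> OK
  offset (0,1) -> (6,5): empty -> OK
  offset (1,1) -> (7,5): empty -> OK
  offset (2,1) -> (8,5): out of bounds -> FAIL
All cells valid: no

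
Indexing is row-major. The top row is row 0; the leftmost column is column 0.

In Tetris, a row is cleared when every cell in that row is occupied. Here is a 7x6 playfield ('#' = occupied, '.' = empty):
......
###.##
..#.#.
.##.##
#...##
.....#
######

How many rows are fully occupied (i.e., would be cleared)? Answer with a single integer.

Check each row:
  row 0: 6 empty cells -> not full
  row 1: 1 empty cell -> not full
  row 2: 4 empty cells -> not full
  row 3: 2 empty cells -> not full
  row 4: 3 empty cells -> not full
  row 5: 5 empty cells -> not full
  row 6: 0 empty cells -> FULL (clear)
Total rows cleared: 1

Answer: 1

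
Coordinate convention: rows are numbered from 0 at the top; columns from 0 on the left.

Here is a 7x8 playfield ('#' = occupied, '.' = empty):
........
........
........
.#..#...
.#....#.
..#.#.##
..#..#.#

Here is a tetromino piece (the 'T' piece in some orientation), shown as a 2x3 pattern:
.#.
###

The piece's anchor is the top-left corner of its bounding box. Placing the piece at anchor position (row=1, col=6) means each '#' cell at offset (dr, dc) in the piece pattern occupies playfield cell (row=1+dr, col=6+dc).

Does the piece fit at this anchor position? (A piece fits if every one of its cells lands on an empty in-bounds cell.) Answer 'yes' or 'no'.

Answer: no

Derivation:
Check each piece cell at anchor (1, 6):
  offset (0,1) -> (1,7): empty -> OK
  offset (1,0) -> (2,6): empty -> OK
  offset (1,1) -> (2,7): empty -> OK
  offset (1,2) -> (2,8): out of bounds -> FAIL
All cells valid: no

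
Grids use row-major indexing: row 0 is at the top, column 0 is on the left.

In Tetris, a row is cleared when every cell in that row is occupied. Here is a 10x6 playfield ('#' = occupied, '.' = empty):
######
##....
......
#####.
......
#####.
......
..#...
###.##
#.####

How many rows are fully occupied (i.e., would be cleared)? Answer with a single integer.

Check each row:
  row 0: 0 empty cells -> FULL (clear)
  row 1: 4 empty cells -> not full
  row 2: 6 empty cells -> not full
  row 3: 1 empty cell -> not full
  row 4: 6 empty cells -> not full
  row 5: 1 empty cell -> not full
  row 6: 6 empty cells -> not full
  row 7: 5 empty cells -> not full
  row 8: 1 empty cell -> not full
  row 9: 1 empty cell -> not full
Total rows cleared: 1

Answer: 1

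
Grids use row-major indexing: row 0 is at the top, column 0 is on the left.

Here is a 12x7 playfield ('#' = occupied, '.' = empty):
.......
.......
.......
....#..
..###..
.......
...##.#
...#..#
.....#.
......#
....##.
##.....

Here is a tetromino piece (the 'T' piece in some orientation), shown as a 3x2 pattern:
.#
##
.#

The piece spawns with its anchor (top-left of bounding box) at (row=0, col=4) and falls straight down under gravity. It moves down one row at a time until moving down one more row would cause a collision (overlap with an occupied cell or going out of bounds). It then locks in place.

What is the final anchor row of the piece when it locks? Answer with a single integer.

Answer: 1

Derivation:
Spawn at (row=0, col=4). Try each row:
  row 0: fits
  row 1: fits
  row 2: blocked -> lock at row 1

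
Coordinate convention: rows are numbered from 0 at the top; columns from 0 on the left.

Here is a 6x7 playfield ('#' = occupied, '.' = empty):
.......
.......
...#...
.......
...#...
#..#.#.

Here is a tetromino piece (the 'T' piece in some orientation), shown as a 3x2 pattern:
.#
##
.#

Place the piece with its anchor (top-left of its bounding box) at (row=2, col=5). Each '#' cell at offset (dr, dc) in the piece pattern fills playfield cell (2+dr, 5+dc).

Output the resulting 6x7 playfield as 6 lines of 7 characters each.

Fill (2+0,5+1) = (2,6)
Fill (2+1,5+0) = (3,5)
Fill (2+1,5+1) = (3,6)
Fill (2+2,5+1) = (4,6)

Answer: .......
.......
...#..#
.....##
...#..#
#..#.#.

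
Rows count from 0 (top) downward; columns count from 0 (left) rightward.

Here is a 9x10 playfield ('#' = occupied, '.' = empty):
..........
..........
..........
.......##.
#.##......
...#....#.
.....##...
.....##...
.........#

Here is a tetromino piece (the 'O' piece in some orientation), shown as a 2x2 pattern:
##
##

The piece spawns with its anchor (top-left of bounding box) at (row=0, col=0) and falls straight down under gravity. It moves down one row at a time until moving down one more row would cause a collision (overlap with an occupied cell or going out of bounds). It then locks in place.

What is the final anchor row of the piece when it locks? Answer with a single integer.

Spawn at (row=0, col=0). Try each row:
  row 0: fits
  row 1: fits
  row 2: fits
  row 3: blocked -> lock at row 2

Answer: 2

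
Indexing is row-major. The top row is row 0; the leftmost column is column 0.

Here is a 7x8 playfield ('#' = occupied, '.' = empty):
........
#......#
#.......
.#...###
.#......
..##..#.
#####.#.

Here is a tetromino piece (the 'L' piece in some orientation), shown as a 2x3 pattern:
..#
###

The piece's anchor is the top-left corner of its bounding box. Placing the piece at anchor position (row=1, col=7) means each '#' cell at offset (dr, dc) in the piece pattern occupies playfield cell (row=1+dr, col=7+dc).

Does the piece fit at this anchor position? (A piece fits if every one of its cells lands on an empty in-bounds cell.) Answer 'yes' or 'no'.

Answer: no

Derivation:
Check each piece cell at anchor (1, 7):
  offset (0,2) -> (1,9): out of bounds -> FAIL
  offset (1,0) -> (2,7): empty -> OK
  offset (1,1) -> (2,8): out of bounds -> FAIL
  offset (1,2) -> (2,9): out of bounds -> FAIL
All cells valid: no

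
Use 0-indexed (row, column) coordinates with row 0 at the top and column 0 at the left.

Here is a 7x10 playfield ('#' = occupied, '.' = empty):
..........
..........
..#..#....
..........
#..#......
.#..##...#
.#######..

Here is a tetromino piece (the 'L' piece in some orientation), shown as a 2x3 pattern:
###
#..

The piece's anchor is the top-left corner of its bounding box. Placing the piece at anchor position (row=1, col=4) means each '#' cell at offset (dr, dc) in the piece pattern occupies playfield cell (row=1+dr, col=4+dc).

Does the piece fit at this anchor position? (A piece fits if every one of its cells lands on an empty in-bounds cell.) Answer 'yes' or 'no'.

Answer: yes

Derivation:
Check each piece cell at anchor (1, 4):
  offset (0,0) -> (1,4): empty -> OK
  offset (0,1) -> (1,5): empty -> OK
  offset (0,2) -> (1,6): empty -> OK
  offset (1,0) -> (2,4): empty -> OK
All cells valid: yes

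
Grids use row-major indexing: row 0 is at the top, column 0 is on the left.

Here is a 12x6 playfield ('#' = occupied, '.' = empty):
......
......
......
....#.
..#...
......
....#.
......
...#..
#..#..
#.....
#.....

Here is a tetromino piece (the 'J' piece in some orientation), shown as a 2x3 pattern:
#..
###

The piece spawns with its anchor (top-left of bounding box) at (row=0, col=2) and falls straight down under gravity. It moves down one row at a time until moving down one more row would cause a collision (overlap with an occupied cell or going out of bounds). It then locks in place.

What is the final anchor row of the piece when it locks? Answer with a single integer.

Answer: 1

Derivation:
Spawn at (row=0, col=2). Try each row:
  row 0: fits
  row 1: fits
  row 2: blocked -> lock at row 1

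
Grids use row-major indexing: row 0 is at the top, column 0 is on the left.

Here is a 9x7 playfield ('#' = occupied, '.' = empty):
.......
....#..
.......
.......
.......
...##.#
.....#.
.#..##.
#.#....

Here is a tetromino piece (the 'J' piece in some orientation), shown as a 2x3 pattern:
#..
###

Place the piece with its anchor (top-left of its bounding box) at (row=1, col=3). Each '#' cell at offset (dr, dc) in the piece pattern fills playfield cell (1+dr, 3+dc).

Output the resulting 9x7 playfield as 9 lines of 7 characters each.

Fill (1+0,3+0) = (1,3)
Fill (1+1,3+0) = (2,3)
Fill (1+1,3+1) = (2,4)
Fill (1+1,3+2) = (2,5)

Answer: .......
...##..
...###.
.......
.......
...##.#
.....#.
.#..##.
#.#....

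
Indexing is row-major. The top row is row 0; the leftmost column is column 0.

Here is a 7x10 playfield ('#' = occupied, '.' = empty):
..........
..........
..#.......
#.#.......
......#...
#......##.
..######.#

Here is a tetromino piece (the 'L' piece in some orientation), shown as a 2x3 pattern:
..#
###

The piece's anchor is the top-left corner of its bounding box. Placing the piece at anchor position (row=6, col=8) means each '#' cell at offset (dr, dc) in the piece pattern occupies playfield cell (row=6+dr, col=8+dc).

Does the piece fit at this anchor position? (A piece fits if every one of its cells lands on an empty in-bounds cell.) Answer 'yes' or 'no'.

Answer: no

Derivation:
Check each piece cell at anchor (6, 8):
  offset (0,2) -> (6,10): out of bounds -> FAIL
  offset (1,0) -> (7,8): out of bounds -> FAIL
  offset (1,1) -> (7,9): out of bounds -> FAIL
  offset (1,2) -> (7,10): out of bounds -> FAIL
All cells valid: no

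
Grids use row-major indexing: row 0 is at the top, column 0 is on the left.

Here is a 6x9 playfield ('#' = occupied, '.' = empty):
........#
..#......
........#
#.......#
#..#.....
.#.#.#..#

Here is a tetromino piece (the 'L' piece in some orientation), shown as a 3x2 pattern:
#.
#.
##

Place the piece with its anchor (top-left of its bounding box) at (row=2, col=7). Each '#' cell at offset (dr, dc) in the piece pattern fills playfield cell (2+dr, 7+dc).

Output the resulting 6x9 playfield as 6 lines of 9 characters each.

Fill (2+0,7+0) = (2,7)
Fill (2+1,7+0) = (3,7)
Fill (2+2,7+0) = (4,7)
Fill (2+2,7+1) = (4,8)

Answer: ........#
..#......
.......##
#......##
#..#...##
.#.#.#..#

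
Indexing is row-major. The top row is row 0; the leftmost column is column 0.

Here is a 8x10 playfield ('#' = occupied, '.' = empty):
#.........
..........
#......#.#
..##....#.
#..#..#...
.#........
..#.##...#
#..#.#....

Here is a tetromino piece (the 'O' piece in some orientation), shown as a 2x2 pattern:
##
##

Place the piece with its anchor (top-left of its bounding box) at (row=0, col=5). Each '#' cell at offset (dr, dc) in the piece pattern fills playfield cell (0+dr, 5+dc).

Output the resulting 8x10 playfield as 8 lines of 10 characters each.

Answer: #....##...
.....##...
#......#.#
..##....#.
#..#..#...
.#........
..#.##...#
#..#.#....

Derivation:
Fill (0+0,5+0) = (0,5)
Fill (0+0,5+1) = (0,6)
Fill (0+1,5+0) = (1,5)
Fill (0+1,5+1) = (1,6)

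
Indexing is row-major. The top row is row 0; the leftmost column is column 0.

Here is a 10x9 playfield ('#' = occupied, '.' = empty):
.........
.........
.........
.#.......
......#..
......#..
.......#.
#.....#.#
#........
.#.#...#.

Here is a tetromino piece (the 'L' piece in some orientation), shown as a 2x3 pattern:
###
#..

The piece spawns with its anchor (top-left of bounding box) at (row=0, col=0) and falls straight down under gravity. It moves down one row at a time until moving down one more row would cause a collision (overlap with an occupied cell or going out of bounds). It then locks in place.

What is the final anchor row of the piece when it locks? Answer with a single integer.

Answer: 2

Derivation:
Spawn at (row=0, col=0). Try each row:
  row 0: fits
  row 1: fits
  row 2: fits
  row 3: blocked -> lock at row 2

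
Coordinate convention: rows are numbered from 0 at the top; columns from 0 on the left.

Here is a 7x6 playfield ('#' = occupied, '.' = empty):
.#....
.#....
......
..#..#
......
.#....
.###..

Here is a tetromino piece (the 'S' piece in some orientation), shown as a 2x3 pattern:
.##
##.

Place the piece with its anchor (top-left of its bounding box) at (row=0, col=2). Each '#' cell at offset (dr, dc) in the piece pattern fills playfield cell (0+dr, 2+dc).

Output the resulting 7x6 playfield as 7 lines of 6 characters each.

Answer: .#.##.
.###..
......
..#..#
......
.#....
.###..

Derivation:
Fill (0+0,2+1) = (0,3)
Fill (0+0,2+2) = (0,4)
Fill (0+1,2+0) = (1,2)
Fill (0+1,2+1) = (1,3)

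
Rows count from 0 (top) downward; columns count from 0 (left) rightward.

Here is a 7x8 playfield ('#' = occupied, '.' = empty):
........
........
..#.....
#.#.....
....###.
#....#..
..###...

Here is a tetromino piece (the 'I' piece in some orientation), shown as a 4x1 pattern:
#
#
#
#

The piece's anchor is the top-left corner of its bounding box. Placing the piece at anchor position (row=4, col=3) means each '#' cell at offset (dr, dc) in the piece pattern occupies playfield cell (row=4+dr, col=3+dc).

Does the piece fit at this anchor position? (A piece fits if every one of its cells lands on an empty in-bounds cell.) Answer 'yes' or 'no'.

Check each piece cell at anchor (4, 3):
  offset (0,0) -> (4,3): empty -> OK
  offset (1,0) -> (5,3): empty -> OK
  offset (2,0) -> (6,3): occupied ('#') -> FAIL
  offset (3,0) -> (7,3): out of bounds -> FAIL
All cells valid: no

Answer: no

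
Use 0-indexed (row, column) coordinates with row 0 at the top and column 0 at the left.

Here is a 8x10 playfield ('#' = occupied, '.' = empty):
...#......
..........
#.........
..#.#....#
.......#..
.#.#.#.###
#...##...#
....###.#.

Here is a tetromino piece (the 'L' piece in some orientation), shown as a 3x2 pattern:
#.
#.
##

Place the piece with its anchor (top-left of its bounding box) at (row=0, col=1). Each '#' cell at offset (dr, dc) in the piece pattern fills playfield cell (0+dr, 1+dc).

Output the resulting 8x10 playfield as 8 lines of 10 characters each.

Fill (0+0,1+0) = (0,1)
Fill (0+1,1+0) = (1,1)
Fill (0+2,1+0) = (2,1)
Fill (0+2,1+1) = (2,2)

Answer: .#.#......
.#........
###.......
..#.#....#
.......#..
.#.#.#.###
#...##...#
....###.#.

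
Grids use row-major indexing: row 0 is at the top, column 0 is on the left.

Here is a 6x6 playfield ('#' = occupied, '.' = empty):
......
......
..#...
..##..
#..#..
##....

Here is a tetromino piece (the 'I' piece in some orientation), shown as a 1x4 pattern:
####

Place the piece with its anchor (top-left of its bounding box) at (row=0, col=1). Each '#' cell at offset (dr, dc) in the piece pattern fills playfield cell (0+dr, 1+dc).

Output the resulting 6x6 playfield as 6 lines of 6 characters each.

Answer: .####.
......
..#...
..##..
#..#..
##....

Derivation:
Fill (0+0,1+0) = (0,1)
Fill (0+0,1+1) = (0,2)
Fill (0+0,1+2) = (0,3)
Fill (0+0,1+3) = (0,4)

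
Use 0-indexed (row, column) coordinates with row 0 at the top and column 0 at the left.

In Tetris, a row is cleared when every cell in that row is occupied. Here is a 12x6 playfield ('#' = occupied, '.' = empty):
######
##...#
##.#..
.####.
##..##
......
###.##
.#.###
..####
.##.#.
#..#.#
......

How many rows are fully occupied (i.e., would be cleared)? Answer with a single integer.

Answer: 1

Derivation:
Check each row:
  row 0: 0 empty cells -> FULL (clear)
  row 1: 3 empty cells -> not full
  row 2: 3 empty cells -> not full
  row 3: 2 empty cells -> not full
  row 4: 2 empty cells -> not full
  row 5: 6 empty cells -> not full
  row 6: 1 empty cell -> not full
  row 7: 2 empty cells -> not full
  row 8: 2 empty cells -> not full
  row 9: 3 empty cells -> not full
  row 10: 3 empty cells -> not full
  row 11: 6 empty cells -> not full
Total rows cleared: 1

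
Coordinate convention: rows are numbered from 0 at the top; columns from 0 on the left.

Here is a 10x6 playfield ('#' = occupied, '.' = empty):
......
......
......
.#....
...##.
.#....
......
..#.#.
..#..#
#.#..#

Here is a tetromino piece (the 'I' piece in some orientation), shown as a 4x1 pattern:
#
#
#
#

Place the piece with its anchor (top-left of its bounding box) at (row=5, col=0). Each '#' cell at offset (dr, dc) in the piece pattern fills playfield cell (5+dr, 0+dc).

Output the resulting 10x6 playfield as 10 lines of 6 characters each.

Answer: ......
......
......
.#....
...##.
##....
#.....
#.#.#.
#.#..#
#.#..#

Derivation:
Fill (5+0,0+0) = (5,0)
Fill (5+1,0+0) = (6,0)
Fill (5+2,0+0) = (7,0)
Fill (5+3,0+0) = (8,0)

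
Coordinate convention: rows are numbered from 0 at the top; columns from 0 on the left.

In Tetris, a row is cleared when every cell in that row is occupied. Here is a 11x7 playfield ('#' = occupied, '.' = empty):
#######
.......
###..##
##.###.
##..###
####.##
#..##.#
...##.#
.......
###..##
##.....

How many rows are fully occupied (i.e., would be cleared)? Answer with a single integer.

Check each row:
  row 0: 0 empty cells -> FULL (clear)
  row 1: 7 empty cells -> not full
  row 2: 2 empty cells -> not full
  row 3: 2 empty cells -> not full
  row 4: 2 empty cells -> not full
  row 5: 1 empty cell -> not full
  row 6: 3 empty cells -> not full
  row 7: 4 empty cells -> not full
  row 8: 7 empty cells -> not full
  row 9: 2 empty cells -> not full
  row 10: 5 empty cells -> not full
Total rows cleared: 1

Answer: 1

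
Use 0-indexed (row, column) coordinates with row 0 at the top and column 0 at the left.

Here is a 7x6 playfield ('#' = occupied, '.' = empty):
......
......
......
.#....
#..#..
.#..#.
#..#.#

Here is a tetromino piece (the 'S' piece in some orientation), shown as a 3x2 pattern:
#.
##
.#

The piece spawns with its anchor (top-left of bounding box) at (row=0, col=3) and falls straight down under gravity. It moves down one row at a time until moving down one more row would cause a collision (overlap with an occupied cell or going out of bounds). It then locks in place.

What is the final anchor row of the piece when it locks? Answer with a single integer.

Spawn at (row=0, col=3). Try each row:
  row 0: fits
  row 1: fits
  row 2: fits
  row 3: blocked -> lock at row 2

Answer: 2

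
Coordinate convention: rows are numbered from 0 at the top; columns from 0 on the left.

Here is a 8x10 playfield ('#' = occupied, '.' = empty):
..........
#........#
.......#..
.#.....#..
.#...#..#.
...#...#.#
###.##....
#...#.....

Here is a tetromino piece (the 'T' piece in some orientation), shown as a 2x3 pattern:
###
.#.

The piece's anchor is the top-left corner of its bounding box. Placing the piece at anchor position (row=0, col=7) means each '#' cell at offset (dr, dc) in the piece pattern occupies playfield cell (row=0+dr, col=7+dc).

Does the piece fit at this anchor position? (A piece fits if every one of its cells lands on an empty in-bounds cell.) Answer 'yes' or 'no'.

Check each piece cell at anchor (0, 7):
  offset (0,0) -> (0,7): empty -> OK
  offset (0,1) -> (0,8): empty -> OK
  offset (0,2) -> (0,9): empty -> OK
  offset (1,1) -> (1,8): empty -> OK
All cells valid: yes

Answer: yes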